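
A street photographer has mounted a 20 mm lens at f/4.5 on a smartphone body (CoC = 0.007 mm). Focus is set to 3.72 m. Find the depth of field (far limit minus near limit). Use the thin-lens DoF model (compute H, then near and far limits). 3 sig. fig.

2.37 m

Hyperfocal distance H = f²/(N·c) + f = 20²/(4.5 × 0.007) + 20 = 400/0.0315 + 20 ≈ 12718.4 mm ≈ 12.72 m.
Near limit Dn = s·(H − f)/(H + s − 2f) = 3720 × (12718.4 − 20) / (12718.4 + 3720 − 2 × 20) = 3720 × 12698.4 / 16398.4 ≈ 2880.7 mm.
Far limit Df = s·(H − f)/(H − s) = 3720 × (12718.4 − 20) / (12718.4 − 3720) = 3720 × 12698.4 / 8998.4 ≈ 5249.6 mm.
Depth of field = Df − Dn = 5249.6 − 2880.7 ≈ 2368.9 mm ≈ 2.37 m.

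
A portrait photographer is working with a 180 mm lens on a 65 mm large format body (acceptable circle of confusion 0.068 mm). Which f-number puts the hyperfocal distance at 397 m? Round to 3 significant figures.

Rearrange H = f²/(N·c) + f for N: N = f² / ((H − f)·c).
N = 180² / ((397000 − 180) × 0.068) = 32400 / 26984 ≈ 1.20.

f/1.20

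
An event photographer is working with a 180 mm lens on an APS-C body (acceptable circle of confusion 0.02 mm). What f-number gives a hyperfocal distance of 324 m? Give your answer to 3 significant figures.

f/5

Rearrange H = f²/(N·c) + f for N: N = f² / ((H − f)·c).
N = 180² / ((324000 − 180) × 0.02) = 32400 / 6476 ≈ 5.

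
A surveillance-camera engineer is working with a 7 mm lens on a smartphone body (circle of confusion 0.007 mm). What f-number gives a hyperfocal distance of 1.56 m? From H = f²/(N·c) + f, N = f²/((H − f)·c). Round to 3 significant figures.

Rearrange H = f²/(N·c) + f for N: N = f² / ((H − f)·c).
N = 7² / ((1560 − 7) × 0.007) = 49 / 10.87 ≈ 4.51.

f/4.51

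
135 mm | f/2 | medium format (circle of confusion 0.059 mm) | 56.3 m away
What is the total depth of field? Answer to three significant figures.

Hyperfocal distance H = f²/(N·c) + f = 135²/(2 × 0.059) + 135 = 18225/0.118 + 135 ≈ 154584.2 mm ≈ 154.6 m.
Near limit Dn = s·(H − f)/(H + s − 2f) = 56300 × (154584.2 − 135) / (154584.2 + 56300 − 2 × 135) = 56300 × 154449.2 / 210614.2 ≈ 41286 mm.
Far limit Df = s·(H − f)/(H − s) = 56300 × (154584.2 − 135) / (154584.2 − 56300) = 56300 × 154449.2 / 98284.2 ≈ 88473 mm.
Depth of field = Df − Dn = 88473 − 41286 ≈ 47187 mm ≈ 47.2 m.

47.2 m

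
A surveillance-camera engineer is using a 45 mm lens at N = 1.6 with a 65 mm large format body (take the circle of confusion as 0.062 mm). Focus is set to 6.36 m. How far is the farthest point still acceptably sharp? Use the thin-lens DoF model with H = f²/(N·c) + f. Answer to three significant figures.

9.21 m

Hyperfocal distance H = f²/(N·c) + f = 45²/(1.6 × 0.062) + 45 = 2025/0.0992 + 45 ≈ 20458.3 mm ≈ 20.46 m.
Far limit Df = s·(H − f)/(H − s) = 6360 × (20458.3 − 45) / (20458.3 − 6360) = 6360 × 20413.3 / 14098.3 ≈ 9208.8 mm ≈ 9.21 m.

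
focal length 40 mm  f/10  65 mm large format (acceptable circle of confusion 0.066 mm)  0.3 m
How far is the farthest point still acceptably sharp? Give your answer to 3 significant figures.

336 mm

Hyperfocal distance H = f²/(N·c) + f = 40²/(10 × 0.066) + 40 = 1600/0.66 + 40 ≈ 2464.2 mm ≈ 2.464 m.
Far limit Df = s·(H − f)/(H − s) = 300 × (2464.2 − 40) / (2464.2 − 300) = 300 × 2424.2 / 2164.2 ≈ 336.04 mm.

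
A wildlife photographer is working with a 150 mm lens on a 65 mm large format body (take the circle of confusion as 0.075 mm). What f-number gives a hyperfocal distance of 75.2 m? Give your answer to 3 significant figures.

Rearrange H = f²/(N·c) + f for N: N = f² / ((H − f)·c).
N = 150² / ((75200 − 150) × 0.075) = 22500 / 5629 ≈ 4.

f/4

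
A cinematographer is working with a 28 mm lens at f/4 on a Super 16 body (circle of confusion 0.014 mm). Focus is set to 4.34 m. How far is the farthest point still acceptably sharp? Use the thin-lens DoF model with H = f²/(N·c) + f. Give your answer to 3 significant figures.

6.27 m

Hyperfocal distance H = f²/(N·c) + f = 28²/(4 × 0.014) + 28 = 784/0.056 + 28 ≈ 14028.0 mm ≈ 14.03 m.
Far limit Df = s·(H − f)/(H − s) = 4340 × (14028.0 − 28) / (14028.0 − 4340) = 4340 × 14000.0 / 9688.0 ≈ 6271.7 mm ≈ 6.27 m.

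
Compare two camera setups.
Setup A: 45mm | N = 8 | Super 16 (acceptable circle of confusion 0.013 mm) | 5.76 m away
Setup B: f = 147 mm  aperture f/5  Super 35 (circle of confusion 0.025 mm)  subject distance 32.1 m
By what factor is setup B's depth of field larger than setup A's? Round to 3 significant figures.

Setup A: H = 45²/(8×0.013) + 45 ≈ 19516.2 mm; DoF = Df − Dn = 8153.0 − 4453.0 ≈ 3700.0 mm.
Setup B: H = 147²/(5×0.025) + 147 ≈ 173019.0 mm; DoF = Df − Dn = 39379 − 27092 ≈ 12287 mm.
Ratio = 12287 / 3700.0 ≈ 3.32.

3.32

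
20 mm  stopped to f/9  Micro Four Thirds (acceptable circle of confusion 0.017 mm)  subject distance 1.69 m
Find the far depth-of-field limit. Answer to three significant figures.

4.68 m

Hyperfocal distance H = f²/(N·c) + f = 20²/(9 × 0.017) + 20 = 400/0.153 + 20 ≈ 2634.4 mm ≈ 2.634 m.
Far limit Df = s·(H − f)/(H − s) = 1690 × (2634.4 − 20) / (2634.4 − 1690) = 1690 × 2614.4 / 944.4 ≈ 4678.5 mm ≈ 4.68 m.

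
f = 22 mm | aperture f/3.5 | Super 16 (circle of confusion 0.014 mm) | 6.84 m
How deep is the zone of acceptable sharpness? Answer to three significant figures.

Hyperfocal distance H = f²/(N·c) + f = 22²/(3.5 × 0.014) + 22 = 484/0.049 + 22 ≈ 9899.6 mm ≈ 9.900 m.
Near limit Dn = s·(H − f)/(H + s − 2f) = 6840 × (9899.6 − 22) / (9899.6 + 6840 − 2 × 22) = 6840 × 9877.6 / 16695.6 ≈ 4047 mm.
Far limit Df = s·(H − f)/(H − s) = 6840 × (9899.6 − 22) / (9899.6 − 6840) = 6840 × 9877.6 / 3059.6 ≈ 22082 mm.
Depth of field = Df − Dn = 22082 − 4047 ≈ 18035 mm ≈ 18.0 m.

18.0 m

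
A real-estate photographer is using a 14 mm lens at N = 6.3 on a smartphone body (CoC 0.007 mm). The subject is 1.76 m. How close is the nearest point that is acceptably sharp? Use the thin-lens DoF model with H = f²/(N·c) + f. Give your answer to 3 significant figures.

Hyperfocal distance H = f²/(N·c) + f = 14²/(6.3 × 0.007) + 14 = 196/0.0441 + 14 ≈ 4458.4 mm ≈ 4.458 m.
Near limit Dn = s·(H − f)/(H + s − 2f) = 1760 × (4458.4 − 14) / (4458.4 + 1760 − 2 × 14) = 1760 × 4444.4 / 6190.4 ≈ 1263.6 mm ≈ 1.26 m.

1.26 m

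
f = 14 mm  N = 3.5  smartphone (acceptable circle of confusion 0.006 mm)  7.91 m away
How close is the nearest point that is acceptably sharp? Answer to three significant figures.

4.28 m

Hyperfocal distance H = f²/(N·c) + f = 14²/(3.5 × 0.006) + 14 = 196/0.021 + 14 ≈ 9347.3 mm ≈ 9.347 m.
Near limit Dn = s·(H − f)/(H + s − 2f) = 7910 × (9347.3 − 14) / (9347.3 + 7910 − 2 × 14) = 7910 × 9333.3 / 17229.3 ≈ 4284.9 mm ≈ 4.28 m.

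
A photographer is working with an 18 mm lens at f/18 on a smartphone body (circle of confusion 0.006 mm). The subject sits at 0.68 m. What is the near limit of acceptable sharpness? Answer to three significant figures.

Hyperfocal distance H = f²/(N·c) + f = 18²/(18 × 0.006) + 18 = 324/0.108 + 18 ≈ 3018.0 mm ≈ 3.018 m.
Near limit Dn = s·(H − f)/(H + s − 2f) = 680 × (3018.0 − 18) / (3018.0 + 680 − 2 × 18) = 680 × 3000.0 / 3662.0 ≈ 557.07 mm ≈ 0.557 m.

0.557 m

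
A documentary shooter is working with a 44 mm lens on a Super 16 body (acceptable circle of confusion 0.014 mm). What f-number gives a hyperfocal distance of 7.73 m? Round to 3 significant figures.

f/18

Rearrange H = f²/(N·c) + f for N: N = f² / ((H − f)·c).
N = 44² / ((7730 − 44) × 0.014) = 1936 / 107.6 ≈ 18.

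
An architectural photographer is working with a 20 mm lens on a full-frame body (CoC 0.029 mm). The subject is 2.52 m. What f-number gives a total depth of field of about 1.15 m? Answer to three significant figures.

f/1.20

Write h = H − f = f²/(N·c). The thin-lens limits are Dn = s·h/(h + (s−f)) and Df = s·h/(h − (s−f)), so DoF = Df − Dn = 2·s·(s−f)·h / (h² − (s−f)²).
That is a quadratic in h: DoF·h² − 2·s·(s−f)·h − DoF·(s−f)² = 0 ⇒ h = (s−f)·(s + √(s² + DoF²)) / DoF = 2500 × (2520 + √(2520² + 1150²)) / 1150 = 2500 × (2520 + 2770.00) / 1150 ≈ 11500 mm.
Then N = f²/(c·h) = 20² / (0.029 × 11500) = 400 / 333.50 ≈ 1.20.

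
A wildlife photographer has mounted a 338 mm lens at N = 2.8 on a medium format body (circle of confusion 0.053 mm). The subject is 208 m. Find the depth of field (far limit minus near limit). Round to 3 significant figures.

121 m

Hyperfocal distance H = f²/(N·c) + f = 338²/(2.8 × 0.053) + 338 = 114244/0.1484 + 338 ≈ 770176.3 mm ≈ 770.2 m.
Near limit Dn = s·(H − f)/(H + s − 2f) = 208000 × (770176.3 − 338) / (770176.3 + 208000 − 2 × 338) = 208000 × 769838.3 / 977500.3 ≈ 163812 mm.
Far limit Df = s·(H − f)/(H − s) = 208000 × (770176.3 − 338) / (770176.3 − 208000) = 208000 × 769838.3 / 562176.3 ≈ 284833 mm.
Depth of field = Df − Dn = 284833 − 163812 ≈ 121021 mm ≈ 121 m.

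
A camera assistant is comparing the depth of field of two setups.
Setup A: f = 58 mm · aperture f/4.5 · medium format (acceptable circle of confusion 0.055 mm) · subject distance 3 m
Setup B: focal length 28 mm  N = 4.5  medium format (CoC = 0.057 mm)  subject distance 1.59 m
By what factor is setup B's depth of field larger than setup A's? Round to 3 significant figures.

1.61

Setup A: H = 58²/(4.5×0.055) + 58 ≈ 13649.9 mm; DoF = Df − Dn = 3828.7 − 2466.2 ≈ 1362.5 mm.
Setup B: H = 28²/(4.5×0.057) + 28 ≈ 3084.5 mm; DoF = Df − Dn = 3251.8 − 1052.3 ≈ 2199.5 mm.
Ratio = 2199.5 / 1362.5 ≈ 1.61.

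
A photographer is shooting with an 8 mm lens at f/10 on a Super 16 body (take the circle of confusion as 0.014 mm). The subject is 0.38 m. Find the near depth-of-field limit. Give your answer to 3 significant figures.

Hyperfocal distance H = f²/(N·c) + f = 8²/(10 × 0.014) + 8 = 64/0.14 + 8 ≈ 465.1 mm ≈ 0.465 m.
Near limit Dn = s·(H − f)/(H + s − 2f) = 380 × (465.1 − 8) / (465.1 + 380 − 2 × 8) = 380 × 457.1 / 829.1 ≈ 209.51 mm.

210 mm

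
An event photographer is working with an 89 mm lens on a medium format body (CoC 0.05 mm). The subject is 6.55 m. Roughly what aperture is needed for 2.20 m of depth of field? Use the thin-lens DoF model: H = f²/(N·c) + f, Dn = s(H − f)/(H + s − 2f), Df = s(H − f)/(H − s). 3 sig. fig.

Write h = H − f = f²/(N·c). The thin-lens limits are Dn = s·h/(h + (s−f)) and Df = s·h/(h − (s−f)), so DoF = Df − Dn = 2·s·(s−f)·h / (h² − (s−f)²).
That is a quadratic in h: DoF·h² − 2·s·(s−f)·h − DoF·(s−f)² = 0 ⇒ h = (s−f)·(s + √(s² + DoF²)) / DoF = 6461 × (6550 + √(6550² + 2200²)) / 2200 = 6461 × (6550 + 6909.59) / 2200 ≈ 39528 mm.
Then N = f²/(c·h) = 89² / (0.05 × 39528) = 7921 / 1976.4 ≈ 4.01.

f/4.01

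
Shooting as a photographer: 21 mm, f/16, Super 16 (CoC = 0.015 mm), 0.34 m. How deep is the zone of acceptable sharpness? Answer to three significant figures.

122 mm

Hyperfocal distance H = f²/(N·c) + f = 21²/(16 × 0.015) + 21 = 441/0.24 + 21 ≈ 1858.5 mm ≈ 1.859 m.
Near limit Dn = s·(H − f)/(H + s − 2f) = 340 × (1858.5 − 21) / (1858.5 + 340 − 2 × 21) = 340 × 1837.5 / 2156.5 ≈ 289.71 mm.
Far limit Df = s·(H − f)/(H − s) = 340 × (1858.5 − 21) / (1858.5 − 340) = 340 × 1837.5 / 1518.5 ≈ 411.43 mm.
Depth of field = Df − Dn = 411.43 − 289.71 ≈ 121.72 mm.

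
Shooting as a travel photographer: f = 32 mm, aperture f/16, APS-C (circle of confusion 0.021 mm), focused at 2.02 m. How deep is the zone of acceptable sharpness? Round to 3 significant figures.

Hyperfocal distance H = f²/(N·c) + f = 32²/(16 × 0.021) + 32 = 1024/0.336 + 32 ≈ 3079.6 mm ≈ 3.080 m.
Near limit Dn = s·(H − f)/(H + s − 2f) = 2020 × (3079.6 − 32) / (3079.6 + 2020 − 2 × 32) = 2020 × 3047.6 / 5035.6 ≈ 1222.5 mm.
Far limit Df = s·(H − f)/(H − s) = 2020 × (3079.6 − 32) / (3079.6 − 2020) = 2020 × 3047.6 / 1059.6 ≈ 5809.8 mm.
Depth of field = Df − Dn = 5809.8 − 1222.5 ≈ 4587.3 mm ≈ 4.59 m.

4.59 m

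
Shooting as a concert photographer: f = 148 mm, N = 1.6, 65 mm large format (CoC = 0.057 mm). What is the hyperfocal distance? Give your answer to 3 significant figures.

240 m

Hyperfocal distance H = f²/(N·c) + f = 148²/(1.6 × 0.057) + 148 = 21904/0.0912 + 148 ≈ 240323.4 mm ≈ 240 m.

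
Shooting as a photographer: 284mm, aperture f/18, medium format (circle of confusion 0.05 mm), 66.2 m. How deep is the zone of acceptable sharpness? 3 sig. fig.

212 m

Hyperfocal distance H = f²/(N·c) + f = 284²/(18 × 0.05) + 284 = 80656/0.9 + 284 ≈ 89901.8 mm ≈ 89.90 m.
Near limit Dn = s·(H − f)/(H + s − 2f) = 66200 × (89901.8 − 284) / (89901.8 + 66200 − 2 × 284) = 66200 × 89617.8 / 155533.8 ≈ 38144 mm.
Far limit Df = s·(H − f)/(H − s) = 66200 × (89901.8 − 284) / (89901.8 − 66200) = 66200 × 89617.8 / 23701.8 ≈ 250306 mm.
Depth of field = Df − Dn = 250306 − 38144 ≈ 212162 mm ≈ 212 m.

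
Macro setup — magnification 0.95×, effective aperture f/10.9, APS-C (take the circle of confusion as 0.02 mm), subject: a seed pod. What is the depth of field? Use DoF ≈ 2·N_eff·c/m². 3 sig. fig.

0.483 mm

At magnification m, DoF ≈ 2·N_eff·c/m² = 2 × 10.9 × 0.02 / 0.95² = 0.436 / 0.9025 ≈ 0.483 mm.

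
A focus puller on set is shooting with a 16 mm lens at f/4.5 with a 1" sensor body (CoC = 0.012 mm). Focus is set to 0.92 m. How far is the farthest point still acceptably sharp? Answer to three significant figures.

Hyperfocal distance H = f²/(N·c) + f = 16²/(4.5 × 0.012) + 16 = 256/0.054 + 16 ≈ 4756.7 mm ≈ 4.757 m.
Far limit Df = s·(H − f)/(H − s) = 920 × (4756.7 − 16) / (4756.7 − 920) = 920 × 4740.7 / 3836.7 ≈ 1136.8 mm ≈ 1.14 m.

1.14 m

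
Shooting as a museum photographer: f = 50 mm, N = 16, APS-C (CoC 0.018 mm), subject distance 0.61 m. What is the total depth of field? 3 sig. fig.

79.0 mm

Hyperfocal distance H = f²/(N·c) + f = 50²/(16 × 0.018) + 50 = 2500/0.288 + 50 ≈ 8730.6 mm ≈ 8.731 m.
Near limit Dn = s·(H − f)/(H + s − 2f) = 610 × (8730.6 − 50) / (8730.6 + 610 − 2 × 50) = 610 × 8680.6 / 9240.6 ≈ 573.033 mm.
Far limit Df = s·(H − f)/(H − s) = 610 × (8730.6 − 50) / (8730.6 − 610) = 610 × 8680.6 / 8120.6 ≈ 652.066 mm.
Depth of field = Df − Dn = 652.066 − 573.033 ≈ 79.033 mm.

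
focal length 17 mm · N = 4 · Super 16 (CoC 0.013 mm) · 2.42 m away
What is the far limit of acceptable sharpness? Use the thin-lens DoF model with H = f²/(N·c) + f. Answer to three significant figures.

4.26 m

Hyperfocal distance H = f²/(N·c) + f = 17²/(4 × 0.013) + 17 = 289/0.052 + 17 ≈ 5574.7 mm ≈ 5.575 m.
Far limit Df = s·(H − f)/(H − s) = 2420 × (5574.7 − 17) / (5574.7 − 2420) = 2420 × 5557.7 / 3154.7 ≈ 4263.4 mm ≈ 4.26 m.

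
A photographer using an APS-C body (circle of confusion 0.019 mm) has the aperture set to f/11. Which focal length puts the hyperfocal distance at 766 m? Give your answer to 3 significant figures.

From H = f²/(N·c) + f, with f ≪ H: f ≈ √(H·N·c) = √(766000 × 11 × 0.019) = √160094 ≈ 400.1 mm.
The +f correction barely moves this — solving exactly, f² + N·c·f − N·c·H = 0 ⇒ f = (−N·c + √((N·c)² + 4·N·c·H))/2 = (−0.209 + √640376)/2 ≈ 400.01 mm, so f ≈ 400 mm.

400 mm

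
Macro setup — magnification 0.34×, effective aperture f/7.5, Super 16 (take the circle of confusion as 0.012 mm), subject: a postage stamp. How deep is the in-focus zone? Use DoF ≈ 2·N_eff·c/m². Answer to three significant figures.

1.56 mm

At magnification m, DoF ≈ 2·N_eff·c/m² = 2 × 7.5 × 0.012 / 0.34² = 0.18 / 0.1156 ≈ 1.56 mm.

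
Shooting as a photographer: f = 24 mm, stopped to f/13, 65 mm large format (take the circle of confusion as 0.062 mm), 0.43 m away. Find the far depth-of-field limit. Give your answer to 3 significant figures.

0.996 m

Hyperfocal distance H = f²/(N·c) + f = 24²/(13 × 0.062) + 24 = 576/0.806 + 24 ≈ 738.6 mm ≈ 0.739 m.
Far limit Df = s·(H − f)/(H − s) = 430 × (738.6 − 24) / (738.6 − 430) = 430 × 714.6 / 308.6 ≈ 995.64 mm ≈ 0.996 m.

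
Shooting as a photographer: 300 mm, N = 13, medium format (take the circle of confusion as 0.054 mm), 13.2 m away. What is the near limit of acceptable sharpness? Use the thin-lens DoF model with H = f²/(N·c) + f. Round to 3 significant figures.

Hyperfocal distance H = f²/(N·c) + f = 300²/(13 × 0.054) + 300 = 90000/0.702 + 300 ≈ 128505.1 mm ≈ 128.5 m.
Near limit Dn = s·(H − f)/(H + s − 2f) = 13200 × (128505.1 − 300) / (128505.1 + 13200 − 2 × 300) = 13200 × 128205.1 / 141105.1 ≈ 11993 mm ≈ 12.0 m.

12.0 m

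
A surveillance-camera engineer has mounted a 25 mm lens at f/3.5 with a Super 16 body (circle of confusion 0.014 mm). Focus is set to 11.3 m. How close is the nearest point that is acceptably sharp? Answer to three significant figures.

Hyperfocal distance H = f²/(N·c) + f = 25²/(3.5 × 0.014) + 25 = 625/0.049 + 25 ≈ 12780.1 mm ≈ 12.78 m.
Near limit Dn = s·(H − f)/(H + s − 2f) = 11300 × (12780.1 − 25) / (12780.1 + 11300 − 2 × 25) = 11300 × 12755.1 / 24030.1 ≈ 5998.0 mm ≈ 6.00 m.

6.00 m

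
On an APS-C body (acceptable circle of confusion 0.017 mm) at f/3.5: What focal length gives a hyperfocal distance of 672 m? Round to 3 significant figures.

From H = f²/(N·c) + f, with f ≪ H: f ≈ √(H·N·c) = √(672000 × 3.5 × 0.017) = √39984 ≈ 200.0 mm.
The +f correction barely moves this — solving exactly, f² + N·c·f − N·c·H = 0 ⇒ f = (−N·c + √((N·c)² + 4·N·c·H))/2 = (−0.0595 + √159936)/2 ≈ 199.93 mm, so f ≈ 200 mm.

200 mm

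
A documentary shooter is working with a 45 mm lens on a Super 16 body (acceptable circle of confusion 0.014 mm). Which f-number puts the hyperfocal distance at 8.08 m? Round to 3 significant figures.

f/18

Rearrange H = f²/(N·c) + f for N: N = f² / ((H − f)·c).
N = 45² / ((8080 − 45) × 0.014) = 2025 / 112.5 ≈ 18.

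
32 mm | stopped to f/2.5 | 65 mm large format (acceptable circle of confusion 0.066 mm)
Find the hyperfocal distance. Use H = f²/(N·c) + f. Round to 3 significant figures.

Hyperfocal distance H = f²/(N·c) + f = 32²/(2.5 × 0.066) + 32 = 1024/0.165 + 32 ≈ 6238.1 mm ≈ 6.24 m.

6.24 m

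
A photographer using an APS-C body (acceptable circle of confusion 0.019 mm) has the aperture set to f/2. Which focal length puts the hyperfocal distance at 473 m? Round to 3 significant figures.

134 mm

From H = f²/(N·c) + f, with f ≪ H: f ≈ √(H·N·c) = √(473000 × 2 × 0.019) = √17974 ≈ 134.1 mm.
The +f correction barely moves this — solving exactly, f² + N·c·f − N·c·H = 0 ⇒ f = (−N·c + √((N·c)² + 4·N·c·H))/2 = (−0.038 + √71896)/2 ≈ 134.05 mm, so f ≈ 134 mm.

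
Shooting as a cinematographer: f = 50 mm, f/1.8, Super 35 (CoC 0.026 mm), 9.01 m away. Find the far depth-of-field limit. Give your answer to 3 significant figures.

Hyperfocal distance H = f²/(N·c) + f = 50²/(1.8 × 0.026) + 50 = 2500/0.0468 + 50 ≈ 53468.8 mm ≈ 53.47 m.
Far limit Df = s·(H − f)/(H − s) = 9010 × (53468.8 − 50) / (53468.8 − 9010) = 9010 × 53418.8 / 44458.8 ≈ 10826 mm ≈ 10.8 m.

10.8 m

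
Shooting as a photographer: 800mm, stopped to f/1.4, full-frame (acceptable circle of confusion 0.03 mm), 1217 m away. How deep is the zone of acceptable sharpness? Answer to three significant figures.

196 m

Hyperfocal distance H = f²/(N·c) + f = 800²/(1.4 × 0.03) + 800 = 640000/0.042 + 800 ≈ 15238895.2 mm ≈ 15239 m.
Near limit Dn = s·(H − f)/(H + s − 2f) = 1217000 × (15238895.2 − 800) / (15238895.2 + 1217000 − 2 × 800) = 1217000 × 15238095.2 / 16454295.2 ≈ 1127047 mm.
Far limit Df = s·(H − f)/(H − s) = 1217000 × (15238895.2 − 800) / (15238895.2 − 1217000) = 1217000 × 15238095.2 / 14021895.2 ≈ 1322557 mm.
Depth of field = Df − Dn = 1322557 − 1127047 ≈ 195510 mm ≈ 196 m.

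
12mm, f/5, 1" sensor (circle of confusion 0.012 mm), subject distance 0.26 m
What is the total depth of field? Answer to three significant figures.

54.3 mm

Hyperfocal distance H = f²/(N·c) + f = 12²/(5 × 0.012) + 12 = 144/0.06 + 12 ≈ 2412.0 mm ≈ 2.412 m.
Near limit Dn = s·(H − f)/(H + s − 2f) = 260 × (2412.0 − 12) / (2412.0 + 260 − 2 × 12) = 260 × 2400.0 / 2648.0 ≈ 235.650 mm.
Far limit Df = s·(H − f)/(H − s) = 260 × (2412.0 − 12) / (2412.0 − 260) = 260 × 2400.0 / 2152.0 ≈ 289.963 mm.
Depth of field = Df − Dn = 289.963 − 235.650 ≈ 54.313 mm.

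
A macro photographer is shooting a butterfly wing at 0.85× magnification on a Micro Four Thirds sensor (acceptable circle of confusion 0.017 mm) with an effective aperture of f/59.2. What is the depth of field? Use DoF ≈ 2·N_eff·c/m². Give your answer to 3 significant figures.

2.79 mm

At magnification m, DoF ≈ 2·N_eff·c/m² = 2 × 59.2 × 0.017 / 0.85² = 2.013 / 0.7225 ≈ 2.79 mm.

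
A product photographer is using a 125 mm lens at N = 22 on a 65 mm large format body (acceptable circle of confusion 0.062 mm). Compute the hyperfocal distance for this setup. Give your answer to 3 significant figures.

11.6 m

Hyperfocal distance H = f²/(N·c) + f = 125²/(22 × 0.062) + 125 = 15625/1.364 + 125 ≈ 11580.3 mm ≈ 11.6 m.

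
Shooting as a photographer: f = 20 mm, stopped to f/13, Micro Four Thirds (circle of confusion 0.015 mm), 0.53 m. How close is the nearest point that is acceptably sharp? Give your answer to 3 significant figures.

Hyperfocal distance H = f²/(N·c) + f = 20²/(13 × 0.015) + 20 = 400/0.195 + 20 ≈ 2071.3 mm ≈ 2.071 m.
Near limit Dn = s·(H − f)/(H + s − 2f) = 530 × (2071.3 − 20) / (2071.3 + 530 − 2 × 20) = 530 × 2051.3 / 2561.3 ≈ 424.47 mm.

424 mm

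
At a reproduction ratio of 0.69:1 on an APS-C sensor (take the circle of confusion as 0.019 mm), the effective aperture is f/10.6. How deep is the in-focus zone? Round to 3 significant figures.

At magnification m, DoF ≈ 2·N_eff·c/m² = 2 × 10.6 × 0.019 / 0.69² = 0.4028 / 0.4761 ≈ 0.846 mm.

0.846 mm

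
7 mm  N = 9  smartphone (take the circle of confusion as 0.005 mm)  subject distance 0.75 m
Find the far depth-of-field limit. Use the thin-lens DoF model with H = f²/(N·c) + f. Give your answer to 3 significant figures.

2.36 m

Hyperfocal distance H = f²/(N·c) + f = 7²/(9 × 0.005) + 7 = 49/0.045 + 7 ≈ 1095.9 mm ≈ 1.096 m.
Far limit Df = s·(H − f)/(H − s) = 750 × (1095.9 − 7) / (1095.9 − 750) = 750 × 1088.9 / 345.9 ≈ 2361.1 mm ≈ 2.36 m.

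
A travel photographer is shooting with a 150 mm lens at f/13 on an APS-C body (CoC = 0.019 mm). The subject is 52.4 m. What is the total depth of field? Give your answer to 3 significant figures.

Hyperfocal distance H = f²/(N·c) + f = 150²/(13 × 0.019) + 150 = 22500/0.247 + 150 ≈ 91243.1 mm ≈ 91.24 m.
Near limit Dn = s·(H − f)/(H + s − 2f) = 52400 × (91243.1 − 150) / (91243.1 + 52400 − 2 × 150) = 52400 × 91093.1 / 143343.1 ≈ 33300 mm.
Far limit Df = s·(H − f)/(H − s) = 52400 × (91243.1 − 150) / (91243.1 − 52400) = 52400 × 91093.1 / 38843.1 ≈ 122886 mm.
Depth of field = Df − Dn = 122886 − 33300 ≈ 89586 mm ≈ 89.6 m.

89.6 m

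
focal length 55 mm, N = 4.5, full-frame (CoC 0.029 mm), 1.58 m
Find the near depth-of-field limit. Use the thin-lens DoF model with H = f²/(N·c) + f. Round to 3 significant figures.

Hyperfocal distance H = f²/(N·c) + f = 55²/(4.5 × 0.029) + 55 = 3025/0.1305 + 55 ≈ 23235.1 mm ≈ 23.24 m.
Near limit Dn = s·(H − f)/(H + s − 2f) = 1580 × (23235.1 − 55) / (23235.1 + 1580 − 2 × 55) = 1580 × 23180.1 / 24705.1 ≈ 1482.5 mm ≈ 1.48 m.

1.48 m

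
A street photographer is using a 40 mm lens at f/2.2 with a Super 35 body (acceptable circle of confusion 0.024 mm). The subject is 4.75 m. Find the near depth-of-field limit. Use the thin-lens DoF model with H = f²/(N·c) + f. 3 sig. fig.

Hyperfocal distance H = f²/(N·c) + f = 40²/(2.2 × 0.024) + 40 = 1600/0.0528 + 40 ≈ 30343.0 mm ≈ 30.34 m.
Near limit Dn = s·(H − f)/(H + s − 2f) = 4750 × (30343.0 − 40) / (30343.0 + 4750 − 2 × 40) = 4750 × 30303.0 / 35013.0 ≈ 4111.0 mm ≈ 4.11 m.

4.11 m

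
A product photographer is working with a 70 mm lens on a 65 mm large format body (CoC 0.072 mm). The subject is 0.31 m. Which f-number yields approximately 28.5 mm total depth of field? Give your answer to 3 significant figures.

Write h = H − f = f²/(N·c). The thin-lens limits are Dn = s·h/(h + (s−f)) and Df = s·h/(h − (s−f)), so DoF = Df − Dn = 2·s·(s−f)·h / (h² − (s−f)²).
That is a quadratic in h: DoF·h² − 2·s·(s−f)·h − DoF·(s−f)² = 0 ⇒ h = (s−f)·(s + √(s² + DoF²)) / DoF = 240 × (310 + √(310² + 28.5²)) / 28.5 = 240 × (310 + 311.307) / 28.5 ≈ 5232.1 mm.
Then N = f²/(c·h) = 70² / (0.072 × 5232.1) = 4900 / 376.71 ≈ 13.

f/13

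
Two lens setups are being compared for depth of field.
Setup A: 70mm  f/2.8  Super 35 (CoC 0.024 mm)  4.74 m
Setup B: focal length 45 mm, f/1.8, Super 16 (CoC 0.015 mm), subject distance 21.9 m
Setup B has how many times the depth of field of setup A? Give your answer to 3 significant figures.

22.9

Setup A: H = 70²/(2.8×0.024) + 70 ≈ 72986.7 mm; DoF = Df − Dn = 5064.35 − 4454.70 ≈ 609.65 mm.
Setup B: H = 45²/(1.8×0.015) + 45 ≈ 75045.0 mm; DoF = Df − Dn = 30906 − 16958 ≈ 13948 mm.
Ratio = 13948 / 609.65 ≈ 22.9.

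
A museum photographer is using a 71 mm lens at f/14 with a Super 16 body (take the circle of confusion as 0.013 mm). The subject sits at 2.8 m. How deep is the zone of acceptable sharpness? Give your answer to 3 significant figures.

Hyperfocal distance H = f²/(N·c) + f = 71²/(14 × 0.013) + 71 = 5041/0.182 + 71 ≈ 27768.8 mm ≈ 27.77 m.
Near limit Dn = s·(H − f)/(H + s − 2f) = 2800 × (27768.8 − 71) / (27768.8 + 2800 − 2 × 71) = 2800 × 27697.8 / 30426.8 ≈ 2548.87 mm.
Far limit Df = s·(H − f)/(H − s) = 2800 × (27768.8 − 71) / (27768.8 − 2800) = 2800 × 27697.8 / 24968.8 ≈ 3106.03 mm.
Depth of field = Df − Dn = 3106.03 − 2548.87 ≈ 557.16 mm ≈ 0.557 m.

0.557 m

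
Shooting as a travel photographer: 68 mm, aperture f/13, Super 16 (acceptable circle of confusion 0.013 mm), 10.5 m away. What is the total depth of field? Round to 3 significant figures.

Hyperfocal distance H = f²/(N·c) + f = 68²/(13 × 0.013) + 68 = 4624/0.169 + 68 ≈ 27428.9 mm ≈ 27.43 m.
Near limit Dn = s·(H − f)/(H + s − 2f) = 10500 × (27428.9 − 68) / (27428.9 + 10500 − 2 × 68) = 10500 × 27360.9 / 37792.9 ≈ 7601.7 mm.
Far limit Df = s·(H − f)/(H − s) = 10500 × (27428.9 − 68) / (27428.9 − 10500) = 10500 × 27360.9 / 16928.9 ≈ 16970.3 mm.
Depth of field = Df − Dn = 16970.3 − 7601.7 ≈ 9368.6 mm ≈ 9.37 m.

9.37 m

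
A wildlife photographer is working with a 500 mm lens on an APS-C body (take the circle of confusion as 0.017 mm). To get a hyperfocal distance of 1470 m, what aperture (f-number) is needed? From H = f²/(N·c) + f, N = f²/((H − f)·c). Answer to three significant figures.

Rearrange H = f²/(N·c) + f for N: N = f² / ((H − f)·c).
N = 500² / ((1470000 − 500) × 0.017) = 250000 / 24982 ≈ 10.

f/10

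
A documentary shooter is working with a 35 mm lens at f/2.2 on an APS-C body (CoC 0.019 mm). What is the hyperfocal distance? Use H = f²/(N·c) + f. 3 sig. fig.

Hyperfocal distance H = f²/(N·c) + f = 35²/(2.2 × 0.019) + 35 = 1225/0.0418 + 35 ≈ 29341.2 mm ≈ 29.3 m.

29.3 m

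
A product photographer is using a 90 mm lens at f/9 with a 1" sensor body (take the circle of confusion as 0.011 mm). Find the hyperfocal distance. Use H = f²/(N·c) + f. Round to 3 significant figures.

Hyperfocal distance H = f²/(N·c) + f = 90²/(9 × 0.011) + 90 = 8100/0.099 + 90 ≈ 81908.2 mm ≈ 81.9 m.

81.9 m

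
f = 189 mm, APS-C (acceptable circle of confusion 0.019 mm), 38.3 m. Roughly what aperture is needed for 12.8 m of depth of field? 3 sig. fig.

f/8.03

Write h = H − f = f²/(N·c). The thin-lens limits are Dn = s·h/(h + (s−f)) and Df = s·h/(h − (s−f)), so DoF = Df − Dn = 2·s·(s−f)·h / (h² − (s−f)²).
That is a quadratic in h: DoF·h² − 2·s·(s−f)·h − DoF·(s−f)² = 0 ⇒ h = (s−f)·(s + √(s² + DoF²)) / DoF = 38111 × (38300 + √(38300² + 12800²)) / 12800 = 38111 × (38300 + 40382.3) / 12800 ≈ 234270 mm.
Then N = f²/(c·h) = 189² / (0.019 × 234270) = 35721 / 4451.1 ≈ 8.03.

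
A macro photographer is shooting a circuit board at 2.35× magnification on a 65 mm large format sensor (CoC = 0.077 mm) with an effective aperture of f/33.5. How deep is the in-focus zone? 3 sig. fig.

At magnification m, DoF ≈ 2·N_eff·c/m² = 2 × 33.5 × 0.077 / 2.35² = 5.159 / 5.523 ≈ 0.934 mm.

0.934 mm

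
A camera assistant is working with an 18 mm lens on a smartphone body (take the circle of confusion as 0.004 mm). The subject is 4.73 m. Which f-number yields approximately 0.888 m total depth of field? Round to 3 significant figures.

f/1.60

Write h = H − f = f²/(N·c). The thin-lens limits are Dn = s·h/(h + (s−f)) and Df = s·h/(h − (s−f)), so DoF = Df − Dn = 2·s·(s−f)·h / (h² − (s−f)²).
That is a quadratic in h: DoF·h² − 2·s·(s−f)·h − DoF·(s−f)² = 0 ⇒ h = (s−f)·(s + √(s² + DoF²)) / DoF = 4712 × (4730 + √(4730² + 888²)) / 888 = 4712 × (4730 + 4812.63) / 888 ≈ 50636 mm.
Then N = f²/(c·h) = 18² / (0.004 × 50636) = 324 / 202.54 ≈ 1.60.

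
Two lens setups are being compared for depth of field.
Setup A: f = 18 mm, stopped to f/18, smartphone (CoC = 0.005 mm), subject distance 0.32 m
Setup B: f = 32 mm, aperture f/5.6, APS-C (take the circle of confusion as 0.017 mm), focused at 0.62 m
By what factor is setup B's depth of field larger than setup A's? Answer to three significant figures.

1.26

Setup A: H = 18²/(18×0.005) + 18 ≈ 3618.0 mm; DoF = Df − Dn = 349.303 − 295.233 ≈ 54.070 mm.
Setup B: H = 32²/(5.6×0.017) + 32 ≈ 10788.3 mm; DoF = Df − Dn = 655.853 − 587.864 ≈ 67.989 mm.
Ratio = 67.989 / 54.070 ≈ 1.26.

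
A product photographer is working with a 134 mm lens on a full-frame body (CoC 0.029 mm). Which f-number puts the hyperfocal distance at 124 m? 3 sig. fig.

f/5

Rearrange H = f²/(N·c) + f for N: N = f² / ((H − f)·c).
N = 134² / ((124000 − 134) × 0.029) = 17956 / 3592 ≈ 5.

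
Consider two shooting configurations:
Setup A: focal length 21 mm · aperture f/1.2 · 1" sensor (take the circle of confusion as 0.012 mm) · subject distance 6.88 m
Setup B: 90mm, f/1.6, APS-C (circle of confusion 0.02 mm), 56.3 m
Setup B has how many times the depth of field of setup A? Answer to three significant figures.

Setup A: H = 21²/(1.2×0.012) + 21 ≈ 30646.0 mm; DoF = Df − Dn = 8865.6 − 5621.1 ≈ 3244.5 mm.
Setup B: H = 90²/(1.6×0.02) + 90 ≈ 253215.0 mm; DoF = Df − Dn = 72371 − 46070 ≈ 26301 mm.
Ratio = 26301 / 3244.5 ≈ 8.11.

8.11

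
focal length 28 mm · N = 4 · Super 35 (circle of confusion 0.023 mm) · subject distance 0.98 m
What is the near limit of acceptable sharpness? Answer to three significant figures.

0.882 m

Hyperfocal distance H = f²/(N·c) + f = 28²/(4 × 0.023) + 28 = 784/0.092 + 28 ≈ 8549.7 mm ≈ 8.550 m.
Near limit Dn = s·(H − f)/(H + s − 2f) = 980 × (8549.7 − 28) / (8549.7 + 980 − 2 × 28) = 980 × 8521.7 / 9473.7 ≈ 881.52 mm ≈ 0.882 m.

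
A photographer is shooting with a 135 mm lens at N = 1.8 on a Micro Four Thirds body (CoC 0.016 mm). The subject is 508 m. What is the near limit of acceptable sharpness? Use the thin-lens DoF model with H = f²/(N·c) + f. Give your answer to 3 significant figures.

Hyperfocal distance H = f²/(N·c) + f = 135²/(1.8 × 0.016) + 135 = 18225/0.0288 + 135 ≈ 632947.5 mm ≈ 632.9 m.
Near limit Dn = s·(H − f)/(H + s − 2f) = 508000 × (632947.5 − 135) / (632947.5 + 508000 − 2 × 135) = 508000 × 632812.5 / 1140677.5 ≈ 281823 mm ≈ 282 m.

282 m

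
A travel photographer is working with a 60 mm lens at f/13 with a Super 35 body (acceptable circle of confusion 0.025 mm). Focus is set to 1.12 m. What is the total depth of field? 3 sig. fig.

Hyperfocal distance H = f²/(N·c) + f = 60²/(13 × 0.025) + 60 = 3600/0.325 + 60 ≈ 11136.9 mm ≈ 11.14 m.
Near limit Dn = s·(H − f)/(H + s − 2f) = 1120 × (11136.9 − 60) / (11136.9 + 1120 − 2 × 60) = 1120 × 11076.9 / 12136.9 ≈ 1022.18 mm.
Far limit Df = s·(H − f)/(H − s) = 1120 × (11136.9 − 60) / (11136.9 − 1120) = 1120 × 11076.9 / 10016.9 ≈ 1238.52 mm.
Depth of field = Df − Dn = 1238.52 − 1022.18 ≈ 216.34 mm.

216 mm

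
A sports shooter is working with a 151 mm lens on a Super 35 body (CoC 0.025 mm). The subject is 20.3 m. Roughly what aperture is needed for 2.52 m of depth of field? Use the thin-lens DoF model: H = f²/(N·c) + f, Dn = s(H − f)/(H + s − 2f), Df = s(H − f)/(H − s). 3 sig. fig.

f/2.80

Write h = H − f = f²/(N·c). The thin-lens limits are Dn = s·h/(h + (s−f)) and Df = s·h/(h − (s−f)), so DoF = Df − Dn = 2·s·(s−f)·h / (h² − (s−f)²).
That is a quadratic in h: DoF·h² − 2·s·(s−f)·h − DoF·(s−f)² = 0 ⇒ h = (s−f)·(s + √(s² + DoF²)) / DoF = 20149 × (20300 + √(20300² + 2520²)) / 2520 = 20149 × (20300 + 20455.8) / 2520 ≈ 325869 mm.
Then N = f²/(c·h) = 151² / (0.025 × 325869) = 22801 / 8146.7 ≈ 2.80.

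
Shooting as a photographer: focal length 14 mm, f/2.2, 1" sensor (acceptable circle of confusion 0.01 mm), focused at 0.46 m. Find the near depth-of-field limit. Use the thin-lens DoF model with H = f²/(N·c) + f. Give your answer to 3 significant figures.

Hyperfocal distance H = f²/(N·c) + f = 14²/(2.2 × 0.01) + 14 = 196/0.022 + 14 ≈ 8923.1 mm ≈ 8.923 m.
Near limit Dn = s·(H − f)/(H + s − 2f) = 460 × (8923.1 − 14) / (8923.1 + 460 − 2 × 14) = 460 × 8909.1 / 9355.1 ≈ 438.07 mm.

438 mm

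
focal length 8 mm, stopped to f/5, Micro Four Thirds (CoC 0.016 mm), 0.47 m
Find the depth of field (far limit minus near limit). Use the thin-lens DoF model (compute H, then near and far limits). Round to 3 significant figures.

Hyperfocal distance H = f²/(N·c) + f = 8²/(5 × 0.016) + 8 = 64/0.08 + 8 ≈ 808.0 mm ≈ 0.808 m.
Near limit Dn = s·(H − f)/(H + s − 2f) = 470 × (808.0 − 8) / (808.0 + 470 − 2 × 8) = 470 × 800.0 / 1262.0 ≈ 297.94 mm.
Far limit Df = s·(H − f)/(H − s) = 470 × (808.0 − 8) / (808.0 − 470) = 470 × 800.0 / 338.0 ≈ 1112.43 mm.
Depth of field = Df − Dn = 1112.43 − 297.94 ≈ 814.49 mm ≈ 0.814 m.

0.814 m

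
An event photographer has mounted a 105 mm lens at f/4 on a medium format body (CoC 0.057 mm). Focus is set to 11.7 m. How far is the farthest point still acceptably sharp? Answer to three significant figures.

Hyperfocal distance H = f²/(N·c) + f = 105²/(4 × 0.057) + 105 = 11025/0.228 + 105 ≈ 48460.3 mm ≈ 48.46 m.
Far limit Df = s·(H − f)/(H − s) = 11700 × (48460.3 − 105) / (48460.3 − 11700) = 11700 × 48355.3 / 36760.3 ≈ 15390 mm ≈ 15.4 m.

15.4 m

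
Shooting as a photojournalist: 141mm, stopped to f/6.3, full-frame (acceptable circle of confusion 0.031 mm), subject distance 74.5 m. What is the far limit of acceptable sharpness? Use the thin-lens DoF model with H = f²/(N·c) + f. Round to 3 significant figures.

Hyperfocal distance H = f²/(N·c) + f = 141²/(6.3 × 0.031) + 141 = 19881/0.1953 + 141 ≈ 101938.2 mm ≈ 101.9 m.
Far limit Df = s·(H − f)/(H − s) = 74500 × (101938.2 − 141) / (101938.2 − 74500) = 74500 × 101797.2 / 27438.2 ≈ 276399 mm ≈ 276 m.

276 m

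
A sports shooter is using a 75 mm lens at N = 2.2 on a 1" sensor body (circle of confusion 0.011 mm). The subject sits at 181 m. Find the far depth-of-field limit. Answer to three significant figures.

Hyperfocal distance H = f²/(N·c) + f = 75²/(2.2 × 0.011) + 75 = 5625/0.0242 + 75 ≈ 232513.0 mm ≈ 232.5 m.
Far limit Df = s·(H − f)/(H − s) = 181000 × (232513.0 − 75) / (232513.0 − 181000) = 181000 × 232438.0 / 51513.0 ≈ 816712 mm ≈ 817 m.

817 m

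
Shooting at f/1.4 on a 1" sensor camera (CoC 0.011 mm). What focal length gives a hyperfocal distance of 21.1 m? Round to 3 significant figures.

18.0 mm

From H = f²/(N·c) + f, with f ≪ H: f ≈ √(H·N·c) = √(21100 × 1.4 × 0.011) = √324.94 ≈ 18.03 mm.
The +f correction barely moves this — solving exactly, f² + N·c·f − N·c·H = 0 ⇒ f = (−N·c + √((N·c)² + 4·N·c·H))/2 = (−0.0154 + √1299.8)/2 ≈ 18.018 mm, so f ≈ 18.0 mm.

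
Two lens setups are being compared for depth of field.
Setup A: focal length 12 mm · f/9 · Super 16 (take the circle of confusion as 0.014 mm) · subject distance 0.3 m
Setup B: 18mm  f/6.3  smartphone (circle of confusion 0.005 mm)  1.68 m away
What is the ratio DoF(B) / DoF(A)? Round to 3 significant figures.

3.45

Setup A: H = 12²/(9×0.014) + 12 ≈ 1154.9 mm; DoF = Df − Dn = 401.07 − 239.62 ≈ 161.45 mm.
Setup B: H = 18²/(6.3×0.005) + 18 ≈ 10303.7 mm; DoF = Df − Dn = 2003.78 − 1446.30 ≈ 557.48 mm.
Ratio = 557.48 / 161.45 ≈ 3.45.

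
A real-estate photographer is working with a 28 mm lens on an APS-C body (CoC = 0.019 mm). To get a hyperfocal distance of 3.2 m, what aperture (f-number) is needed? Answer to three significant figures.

f/13

Rearrange H = f²/(N·c) + f for N: N = f² / ((H − f)·c).
N = 28² / ((3200 − 28) × 0.019) = 784 / 60.27 ≈ 13.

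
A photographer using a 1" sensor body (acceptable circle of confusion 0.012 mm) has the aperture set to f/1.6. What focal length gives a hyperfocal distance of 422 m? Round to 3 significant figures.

From H = f²/(N·c) + f, with f ≪ H: f ≈ √(H·N·c) = √(422000 × 1.6 × 0.012) = √8102.4 ≈ 90.01 mm.
The +f correction barely moves this — solving exactly, f² + N·c·f − N·c·H = 0 ⇒ f = (−N·c + √((N·c)² + 4·N·c·H))/2 = (−0.0192 + √32410)/2 ≈ 90.004 mm, so f ≈ 90.0 mm.

90.0 mm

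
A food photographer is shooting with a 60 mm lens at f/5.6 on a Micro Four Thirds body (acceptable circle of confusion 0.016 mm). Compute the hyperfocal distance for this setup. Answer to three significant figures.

Hyperfocal distance H = f²/(N·c) + f = 60²/(5.6 × 0.016) + 60 = 3600/0.0896 + 60 ≈ 40238.6 mm ≈ 40.2 m.

40.2 m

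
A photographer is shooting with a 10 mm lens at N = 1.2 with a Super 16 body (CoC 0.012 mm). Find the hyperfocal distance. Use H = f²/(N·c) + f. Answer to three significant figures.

Hyperfocal distance H = f²/(N·c) + f = 10²/(1.2 × 0.012) + 10 = 100/0.0144 + 10 ≈ 6954.4 mm ≈ 6.95 m.

6.95 m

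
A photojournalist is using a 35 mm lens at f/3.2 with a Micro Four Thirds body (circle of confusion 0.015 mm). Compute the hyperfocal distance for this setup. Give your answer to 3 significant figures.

Hyperfocal distance H = f²/(N·c) + f = 35²/(3.2 × 0.015) + 35 = 1225/0.048 + 35 ≈ 25555.8 mm ≈ 25.6 m.

25.6 m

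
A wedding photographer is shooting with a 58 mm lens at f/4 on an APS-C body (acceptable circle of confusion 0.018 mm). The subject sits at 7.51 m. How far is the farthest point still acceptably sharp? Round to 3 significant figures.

Hyperfocal distance H = f²/(N·c) + f = 58²/(4 × 0.018) + 58 = 3364/0.072 + 58 ≈ 46780.2 mm ≈ 46.78 m.
Far limit Df = s·(H − f)/(H − s) = 7510 × (46780.2 − 58) / (46780.2 − 7510) = 7510 × 46722.2 / 39270.2 ≈ 8935.1 mm ≈ 8.94 m.

8.94 m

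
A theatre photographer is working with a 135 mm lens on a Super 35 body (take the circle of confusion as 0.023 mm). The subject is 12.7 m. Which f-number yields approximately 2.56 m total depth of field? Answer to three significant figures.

Write h = H − f = f²/(N·c). The thin-lens limits are Dn = s·h/(h + (s−f)) and Df = s·h/(h − (s−f)), so DoF = Df − Dn = 2·s·(s−f)·h / (h² − (s−f)²).
That is a quadratic in h: DoF·h² − 2·s·(s−f)·h − DoF·(s−f)² = 0 ⇒ h = (s−f)·(s + √(s² + DoF²)) / DoF = 12565 × (12700 + √(12700² + 2560²)) / 2560 = 12565 × (12700 + 12955.4) / 2560 ≈ 125922 mm.
Then N = f²/(c·h) = 135² / (0.023 × 125922) = 18225 / 2896.2 ≈ 6.29.

f/6.29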